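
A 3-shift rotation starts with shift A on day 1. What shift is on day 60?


Shift C

Shifts: A, B, C
Start: A (index 0)
Day 60: (0 + 60 - 1) mod 3
= 59 mod 3
= 2
Index 2 → shift C


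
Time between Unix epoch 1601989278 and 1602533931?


544653 seconds (151.3 hours / 6.30 days)

Difference = 1602533931 - 1601989278 = 544653 seconds
In hours: 544653 / 3600 ≈ 151.3
In days: 544653 / 86400 ≈ 6.30


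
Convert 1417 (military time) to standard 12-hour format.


2:17 PM

Hour: 14
14 - 12 = 2 → PM


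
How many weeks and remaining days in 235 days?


Weeks: 235 ÷ 7 = 33 remainder 4

33 weeks 4 days


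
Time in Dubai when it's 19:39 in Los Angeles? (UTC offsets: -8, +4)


07:39 (next day)

Time difference = UTC+4 - UTC-8 = +12 hours
New hour = (19 + 12) mod 24
= 31 mod 24 = 7
Minutes unchanged → 07:39; 31 ≥ 24 → next day


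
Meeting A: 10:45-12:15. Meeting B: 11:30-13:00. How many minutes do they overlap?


Meeting A: 645-735 (in minutes from midnight)
Meeting B: 690-780
Overlap start = max(645, 690) = 690
Overlap end = min(735, 780) = 735
Overlap = max(0, 735 - 690) = 45 min

45 minutes


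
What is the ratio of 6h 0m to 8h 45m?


Duration 1: 360 minutes
Duration 2: 525 minutes
Ratio = 360:525
GCD = 15
Simplified = 24:35
As a decimal: 24/35 ≈ 0.69

24:35 (0.69)


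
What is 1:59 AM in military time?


Input: 1:59 AM
AM hour stays: 1

01:59


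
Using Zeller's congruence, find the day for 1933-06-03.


Zeller's congruence:
q=3, m=6, k=33, j=19
h = (3 + ⌊13×7/5⌋ + 33 + ⌊33/4⌋ + ⌊19/4⌋ - 2×19) mod 7
= (3 + 18 + 33 + 8 + 4 - 38) mod 7
= 28 mod 7 = 0
h=0 → Saturday

Saturday


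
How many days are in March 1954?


31 days

Month: March (month 3)
March has 31 days


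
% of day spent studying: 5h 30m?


22.9%

Time: 330 minutes
Day: 1440 minutes
Percentage = (330/1440) × 100 ≈ 22.9%


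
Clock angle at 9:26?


127.0°

Hour hand = 9×30 + 26×0.5 = 283.0°
Minute hand = 26×6 = 156°
Difference = |283.0 - 156| = 127.0°


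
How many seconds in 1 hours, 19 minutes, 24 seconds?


Hours: 1 × 3600 = 3600
Minutes: 19 × 60 = 1140
Seconds: 24
Total = 3600 + 1140 + 24 = 4764

4764 seconds


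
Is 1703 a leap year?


No

Rules: divisible by 4 AND (not by 100 OR by 400)
1703 ÷ 4 = 425 remainder 3 → not divisible by 4
Not divisible by 4 → not a leap year


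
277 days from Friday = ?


Tuesday

Start: Friday (index 4)
(4 + 277) mod 7
= 281 mod 7
= 1
Index 1 → Tuesday


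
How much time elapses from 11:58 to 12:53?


0h 55m

End time in minutes: 12×60 + 53 = 773
Start time in minutes: 11×60 + 58 = 718
Difference = 773 - 718 = 55 minutes
= 0 hours 55 minutes


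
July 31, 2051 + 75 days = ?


October 14, 2051

Start: July 31, 2051
Add 75 days
July 31 → August 1: 31 - 31 + 1 = 1 days (75 - 1 = 74 left)
August 1 → September 1: 31 - 1 + 1 = 31 days (74 - 31 = 43 left)
September 1 → October 1: 30 - 1 + 1 = 30 days (43 - 30 = 13 left)
October 1 + 13 = October 14, 2051


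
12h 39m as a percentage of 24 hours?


0.5271 (52.71%)

Total minutes: 12×60 + 39 = 759
Day = 24×60 = 1440 minutes
Fraction = 759/1440 ≈ 0.5271
As a percentage: 759/1440 × 100 ≈ 52.71%


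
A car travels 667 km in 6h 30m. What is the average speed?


Distance: 667 km
Time: 6h 30m = 390 min = 390/60 = 13/2 hours
Speed = 667 ÷ (13/2) = 667 × 2 / 13 = 1334/13 ≈ 102.6 km/h

102.6 km/h


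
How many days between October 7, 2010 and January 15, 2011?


From October 7, 2010 to January 15, 2011
Rest of October 2010: 31 - 7 = 24
Full months: November 30, December 31
Days into January 2011: 15
Total = 24 + 30 + 31 + 15 = 100 days

100 days


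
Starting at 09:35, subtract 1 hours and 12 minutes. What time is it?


Start: 575 minutes from midnight
Subtract: 72 minutes
Remaining: 575 - 72 = 503
Hours: 8, Minutes: 23

08:23


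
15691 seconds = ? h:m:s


Hours: 15691 ÷ 3600 = 4 remainder 1291
Minutes: 1291 ÷ 60 = 21 remainder 31
Seconds: 31

4h 21m 31s


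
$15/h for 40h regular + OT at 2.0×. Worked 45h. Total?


Regular: 40h × $15 = $600.00
Overtime: 45 - 40 = 5h
OT pay: 5h × $15 × 2.0 = $150.00
Total = $600.00 + $150.00 = $750.00

$750.00


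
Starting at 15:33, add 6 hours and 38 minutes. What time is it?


22:11

Start: 933 minutes from midnight
Add: 398 minutes
Total: 1331 minutes
Hours: 1331 ÷ 60 = 22 remainder 11


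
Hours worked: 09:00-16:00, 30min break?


6h 30m (390 minutes)

Total time = (16×60+0) - (9×60+0)
= 960 - 540 = 420 min
Minus break: 420 - 30 = 390 min
= 6h 30m


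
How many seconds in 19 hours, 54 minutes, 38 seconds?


Hours: 19 × 3600 = 68400
Minutes: 54 × 60 = 3240
Seconds: 38
Total = 68400 + 3240 + 38 = 71678

71678 seconds


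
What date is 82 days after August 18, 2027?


November 8, 2027

Start: August 18, 2027
Add 82 days
August 18 → September 1: 31 - 18 + 1 = 14 days (82 - 14 = 68 left)
September 1 → October 1: 30 - 1 + 1 = 30 days (68 - 30 = 38 left)
October 1 → November 1: 31 - 1 + 1 = 31 days (38 - 31 = 7 left)
November 1 + 7 = November 8, 2027


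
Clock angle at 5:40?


70.0°

Hour hand = 5×30 + 40×0.5 = 170.0°
Minute hand = 40×6 = 240°
Difference = |170.0 - 240| = 70.0°


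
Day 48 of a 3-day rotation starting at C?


Shifts: A, B, C
Start: C (index 2)
Day 48: (2 + 48 - 1) mod 3
= 49 mod 3
= 1
Index 1 → shift B

Shift B


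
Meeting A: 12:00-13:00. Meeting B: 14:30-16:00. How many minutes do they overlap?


Meeting A: 720-780 (in minutes from midnight)
Meeting B: 870-960
Overlap start = max(720, 870) = 870
Overlap end = min(780, 960) = 780
Overlap = max(0, 780 - 870) = 0 min

0 minutes


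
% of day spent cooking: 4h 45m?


Time: 285 minutes
Day: 1440 minutes
Percentage = (285/1440) × 100 ≈ 19.8%

19.8%


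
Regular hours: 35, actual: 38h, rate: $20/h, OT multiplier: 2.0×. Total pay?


$820.00

Regular: 35h × $20 = $700.00
Overtime: 38 - 35 = 3h
OT pay: 3h × $20 × 2.0 = $120.00
Total = $700.00 + $120.00 = $820.00


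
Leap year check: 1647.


Rules: divisible by 4 AND (not by 100 OR by 400)
1647 ÷ 4 = 411 remainder 3 → not divisible by 4
Not divisible by 4 → not a leap year

No


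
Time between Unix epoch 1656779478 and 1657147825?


368347 seconds (102.3 hours / 4.26 days)

Difference = 1657147825 - 1656779478 = 368347 seconds
In hours: 368347 / 3600 ≈ 102.3
In days: 368347 / 86400 ≈ 4.26


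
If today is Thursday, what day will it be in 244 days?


Wednesday

Start: Thursday (index 3)
(3 + 244) mod 7
= 247 mod 7
= 2
Index 2 → Wednesday


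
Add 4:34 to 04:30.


Start: 270 minutes from midnight
Add: 274 minutes
Total: 544 minutes
Hours: 544 ÷ 60 = 9 remainder 4

09:04


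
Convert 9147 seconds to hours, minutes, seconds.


Hours: 9147 ÷ 3600 = 2 remainder 1947
Minutes: 1947 ÷ 60 = 32 remainder 27
Seconds: 27

2h 32m 27s


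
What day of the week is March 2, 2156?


Tuesday

Zeller's congruence:
q=2, m=3, k=56, j=21
h = (2 + ⌊13×4/5⌋ + 56 + ⌊56/4⌋ + ⌊21/4⌋ - 2×21) mod 7
= (2 + 10 + 56 + 14 + 5 - 42) mod 7
= 45 mod 7 = 3
h=3 → Tuesday


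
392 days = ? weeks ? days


56 weeks 0 days

Weeks: 392 ÷ 7 = 56 remainder 0


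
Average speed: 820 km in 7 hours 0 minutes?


Distance: 820 km
Time: 7 hours
Speed = 820 / 7 ≈ 117.1 km/h

117.1 km/h


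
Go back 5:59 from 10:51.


Start: 651 minutes from midnight
Subtract: 359 minutes
Remaining: 651 - 359 = 292
Hours: 4, Minutes: 52

04:52


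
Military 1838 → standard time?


6:38 PM

Hour: 18
18 - 12 = 6 → PM


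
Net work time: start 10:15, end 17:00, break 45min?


6h 0m (360 minutes)

Total time = (17×60+0) - (10×60+15)
= 1020 - 615 = 405 min
Minus break: 405 - 45 = 360 min
= 6h 0m


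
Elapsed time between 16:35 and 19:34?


End time in minutes: 19×60 + 34 = 1174
Start time in minutes: 16×60 + 35 = 995
Difference = 1174 - 995 = 179 minutes
= 2 hours 59 minutes

2h 59m


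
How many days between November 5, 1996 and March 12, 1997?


From November 5, 1996 to March 12, 1997
Rest of November 1996: 30 - 5 = 25
Full months: December 31, January 31, February 1997 28
Days into March 1997: 12
Total = 25 + 31 + 31 + 28 + 12 = 127 days

127 days


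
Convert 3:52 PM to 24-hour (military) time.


15:52

Input: 3:52 PM
PM: 3 + 12 = 15


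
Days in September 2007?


Month: September (month 9)
September has 30 days

30 days


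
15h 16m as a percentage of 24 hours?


Total minutes: 15×60 + 16 = 916
Day = 24×60 = 1440 minutes
Fraction = 916/1440 ≈ 0.6361
As a percentage: 916/1440 × 100 ≈ 63.61%

0.6361 (63.61%)


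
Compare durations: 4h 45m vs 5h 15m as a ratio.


19:21 (0.90)

Duration 1: 285 minutes
Duration 2: 315 minutes
Ratio = 285:315
GCD = 15
Simplified = 19:21
As a decimal: 19/21 ≈ 0.90


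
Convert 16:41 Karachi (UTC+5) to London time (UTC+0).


Time difference = UTC+0 - UTC+5 = -5 hours
New hour = (16 -5) mod 24
= 11 mod 24 = 11
Minutes unchanged → 11:41

11:41


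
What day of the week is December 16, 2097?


Monday

Zeller's congruence:
q=16, m=12, k=97, j=20
h = (16 + ⌊13×13/5⌋ + 97 + ⌊97/4⌋ + ⌊20/4⌋ - 2×20) mod 7
= (16 + 33 + 97 + 24 + 5 - 40) mod 7
= 135 mod 7 = 2
h=2 → Monday


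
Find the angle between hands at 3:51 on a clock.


Hour hand = 3×30 + 51×0.5 = 115.5°
Minute hand = 51×6 = 306°
Difference = |115.5 - 306| = 190.5°
Since > 180°: 360 - 190.5 = 169.5°

169.5°


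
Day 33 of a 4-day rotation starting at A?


Shift A

Shifts: A, B, C, D
Start: A (index 0)
Day 33: (0 + 33 - 1) mod 4
= 32 mod 4
= 0
Index 0 → shift A


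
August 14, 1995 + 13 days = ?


August 27, 1995

Start: August 14, 1995
Add 13 days
August 14 + 13 = August 27, 1995


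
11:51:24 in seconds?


Hours: 11 × 3600 = 39600
Minutes: 51 × 60 = 3060
Seconds: 24
Total = 39600 + 3060 + 24 = 42684

42684 seconds


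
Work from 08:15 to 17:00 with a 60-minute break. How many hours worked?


7h 45m (465 minutes)

Total time = (17×60+0) - (8×60+15)
= 1020 - 495 = 525 min
Minus break: 525 - 60 = 465 min
= 7h 45m


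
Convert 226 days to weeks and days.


Weeks: 226 ÷ 7 = 32 remainder 2

32 weeks 2 days


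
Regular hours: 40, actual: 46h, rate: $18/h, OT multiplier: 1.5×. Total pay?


$882.00

Regular: 40h × $18 = $720.00
Overtime: 46 - 40 = 6h
OT pay: 6h × $18 × 1.5 = $162.00
Total = $720.00 + $162.00 = $882.00


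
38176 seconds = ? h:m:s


10h 36m 16s

Hours: 38176 ÷ 3600 = 10 remainder 2176
Minutes: 2176 ÷ 60 = 36 remainder 16
Seconds: 16


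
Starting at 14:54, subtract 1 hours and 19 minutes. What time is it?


13:35

Start: 894 minutes from midnight
Subtract: 79 minutes
Remaining: 894 - 79 = 815
Hours: 13, Minutes: 35


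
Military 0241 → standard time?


2:41 AM

Hour: 2
2 < 12 → AM


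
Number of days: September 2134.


Month: September (month 9)
September has 30 days

30 days


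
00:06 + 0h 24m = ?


00:30

Start: 6 minutes from midnight
Add: 24 minutes
Total: 30 minutes
Hours: 30 ÷ 60 = 0 remainder 30


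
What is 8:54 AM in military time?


08:54

Input: 8:54 AM
AM hour stays: 8


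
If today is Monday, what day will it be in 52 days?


Start: Monday (index 0)
(0 + 52) mod 7
= 52 mod 7
= 3
Index 3 → Thursday

Thursday


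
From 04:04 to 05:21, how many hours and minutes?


1h 17m

End time in minutes: 5×60 + 21 = 321
Start time in minutes: 4×60 + 4 = 244
Difference = 321 - 244 = 77 minutes
= 1 hours 17 minutes


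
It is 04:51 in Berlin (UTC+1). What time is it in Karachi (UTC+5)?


08:51

Time difference = UTC+5 - UTC+1 = +4 hours
New hour = (4 + 4) mod 24
= 8 mod 24 = 8
Minutes unchanged → 08:51


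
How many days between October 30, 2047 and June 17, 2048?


231 days

From October 30, 2047 to June 17, 2048
Rest of October 2047: 31 - 30 = 1
Full months: November 30, December 31, January 31, February 2048 29, March 31, April 30, May 31
Days into June 2048: 17
Total = 1 + 30 + 31 + 31 + 29 + 31 + 30 + 31 + 17 = 231 days


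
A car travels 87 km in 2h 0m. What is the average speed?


43.5 km/h

Distance: 87 km
Time: 2 hours
Speed = 87 / 2 = 43.5 km/h


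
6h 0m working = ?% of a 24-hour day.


25.0%

Time: 360 minutes
Day: 1440 minutes
Percentage = (360/1440) × 100 = 25.0%


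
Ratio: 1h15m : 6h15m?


Duration 1: 75 minutes
Duration 2: 375 minutes
Ratio = 75:375
GCD = 75
Simplified = 1:5
As a decimal: 1/5 = 0.20

1:5 (0.20)


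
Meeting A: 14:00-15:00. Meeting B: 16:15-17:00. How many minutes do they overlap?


0 minutes

Meeting A: 840-900 (in minutes from midnight)
Meeting B: 975-1020
Overlap start = max(840, 975) = 975
Overlap end = min(900, 1020) = 900
Overlap = max(0, 900 - 975) = 0 min


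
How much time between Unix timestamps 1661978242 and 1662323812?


Difference = 1662323812 - 1661978242 = 345570 seconds
In hours: 345570 / 3600 ≈ 96.0
In days: 345570 / 86400 ≈ 4.00

345570 seconds (96.0 hours / 4.00 days)


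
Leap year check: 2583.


Rules: divisible by 4 AND (not by 100 OR by 400)
2583 ÷ 4 = 645 remainder 3 → not divisible by 4
Not divisible by 4 → not a leap year

No


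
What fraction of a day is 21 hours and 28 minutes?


Total minutes: 21×60 + 28 = 1288
Day = 24×60 = 1440 minutes
Fraction = 1288/1440 ≈ 0.8944
As a percentage: 1288/1440 × 100 ≈ 89.44%

0.8944 (89.44%)


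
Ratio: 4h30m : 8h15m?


6:11 (0.55)

Duration 1: 270 minutes
Duration 2: 495 minutes
Ratio = 270:495
GCD = 45
Simplified = 6:11
As a decimal: 6/11 ≈ 0.55


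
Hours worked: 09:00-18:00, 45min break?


Total time = (18×60+0) - (9×60+0)
= 1080 - 540 = 540 min
Minus break: 540 - 45 = 495 min
= 8h 15m

8h 15m (495 minutes)


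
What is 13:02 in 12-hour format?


1:02 PM

Hour: 13
13 - 12 = 1 → PM


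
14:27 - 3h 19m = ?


11:08

Start: 867 minutes from midnight
Subtract: 199 minutes
Remaining: 867 - 199 = 668
Hours: 11, Minutes: 8


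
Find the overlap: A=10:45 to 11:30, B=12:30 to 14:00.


0 minutes

Meeting A: 645-690 (in minutes from midnight)
Meeting B: 750-840
Overlap start = max(645, 750) = 750
Overlap end = min(690, 840) = 690
Overlap = max(0, 690 - 750) = 0 min


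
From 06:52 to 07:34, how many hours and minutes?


0h 42m

End time in minutes: 7×60 + 34 = 454
Start time in minutes: 6×60 + 52 = 412
Difference = 454 - 412 = 42 minutes
= 0 hours 42 minutes


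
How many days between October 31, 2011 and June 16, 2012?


229 days

From October 31, 2011 to June 16, 2012
Rest of October 2011: 31 - 31 = 0
Full months: November 30, December 31, January 31, February 2012 29, March 31, April 30, May 31
Days into June 2012: 16
Total = 0 + 30 + 31 + 31 + 29 + 31 + 30 + 31 + 16 = 229 days


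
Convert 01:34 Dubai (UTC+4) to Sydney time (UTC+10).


07:34

Time difference = UTC+10 - UTC+4 = +6 hours
New hour = (1 + 6) mod 24
= 7 mod 24 = 7
Minutes unchanged → 07:34


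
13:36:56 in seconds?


49016 seconds

Hours: 13 × 3600 = 46800
Minutes: 36 × 60 = 2160
Seconds: 56
Total = 46800 + 2160 + 56 = 49016


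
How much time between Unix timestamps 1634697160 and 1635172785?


475625 seconds (132.1 hours / 5.50 days)

Difference = 1635172785 - 1634697160 = 475625 seconds
In hours: 475625 / 3600 ≈ 132.1
In days: 475625 / 86400 ≈ 5.50


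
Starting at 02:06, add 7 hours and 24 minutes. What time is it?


09:30

Start: 126 minutes from midnight
Add: 444 minutes
Total: 570 minutes
Hours: 570 ÷ 60 = 9 remainder 30


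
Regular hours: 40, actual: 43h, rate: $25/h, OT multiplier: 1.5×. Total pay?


Regular: 40h × $25 = $1000.00
Overtime: 43 - 40 = 3h
OT pay: 3h × $25 × 1.5 = $112.50
Total = $1000.00 + $112.50 = $1112.50

$1112.50


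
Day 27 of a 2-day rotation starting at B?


Shift B

Shifts: A, B
Start: B (index 1)
Day 27: (1 + 27 - 1) mod 2
= 27 mod 2
= 1
Index 1 → shift B


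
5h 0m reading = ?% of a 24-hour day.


20.8%

Time: 300 minutes
Day: 1440 minutes
Percentage = (300/1440) × 100 ≈ 20.8%


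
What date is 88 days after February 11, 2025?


Start: February 11, 2025
Add 88 days
February 11 → March 1: 28 - 11 + 1 = 18 days (88 - 18 = 70 left)
March 1 → April 1: 31 - 1 + 1 = 31 days (70 - 31 = 39 left)
April 1 → May 1: 30 - 1 + 1 = 30 days (39 - 30 = 9 left)
May 1 + 9 = May 10, 2025

May 10, 2025


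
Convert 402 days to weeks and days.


Weeks: 402 ÷ 7 = 57 remainder 3

57 weeks 3 days


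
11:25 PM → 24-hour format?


Input: 11:25 PM
PM: 11 + 12 = 23

23:25


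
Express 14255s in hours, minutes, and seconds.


Hours: 14255 ÷ 3600 = 3 remainder 3455
Minutes: 3455 ÷ 60 = 57 remainder 35
Seconds: 35

3h 57m 35s


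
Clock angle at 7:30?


45.0°

Hour hand = 7×30 + 30×0.5 = 225.0°
Minute hand = 30×6 = 180°
Difference = |225.0 - 180| = 45.0°


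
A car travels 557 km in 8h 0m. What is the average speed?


69.6 km/h

Distance: 557 km
Time: 8 hours
Speed = 557 / 8 ≈ 69.6 km/h


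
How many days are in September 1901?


30 days

Month: September (month 9)
September has 30 days


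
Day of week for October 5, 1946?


Zeller's congruence:
q=5, m=10, k=46, j=19
h = (5 + ⌊13×11/5⌋ + 46 + ⌊46/4⌋ + ⌊19/4⌋ - 2×19) mod 7
= (5 + 28 + 46 + 11 + 4 - 38) mod 7
= 56 mod 7 = 0
h=0 → Saturday

Saturday


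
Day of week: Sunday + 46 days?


Thursday

Start: Sunday (index 6)
(6 + 46) mod 7
= 52 mod 7
= 3
Index 3 → Thursday


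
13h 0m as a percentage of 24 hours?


0.5417 (54.17%)

Total minutes: 13×60 + 0 = 780
Day = 24×60 = 1440 minutes
Fraction = 780/1440 ≈ 0.5417
As a percentage: 780/1440 × 100 ≈ 54.17%


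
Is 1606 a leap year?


Rules: divisible by 4 AND (not by 100 OR by 400)
1606 ÷ 4 = 401 remainder 2 → not divisible by 4
Not divisible by 4 → not a leap year

No


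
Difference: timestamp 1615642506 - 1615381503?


Difference = 1615642506 - 1615381503 = 261003 seconds
In hours: 261003 / 3600 ≈ 72.5
In days: 261003 / 86400 ≈ 3.02

261003 seconds (72.5 hours / 3.02 days)


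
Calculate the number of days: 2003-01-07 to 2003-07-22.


From January 7, 2003 to July 22, 2003
Rest of January 2003: 31 - 7 = 24
Full months: February 2003 28, March 31, April 30, May 31, June 30
Days into July 2003: 22
Total = 24 + 28 + 31 + 30 + 31 + 30 + 22 = 196 days

196 days


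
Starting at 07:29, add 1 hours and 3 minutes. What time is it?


08:32

Start: 449 minutes from midnight
Add: 63 minutes
Total: 512 minutes
Hours: 512 ÷ 60 = 8 remainder 32


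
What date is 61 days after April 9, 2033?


Start: April 9, 2033
Add 61 days
April 9 → May 1: 30 - 9 + 1 = 22 days (61 - 22 = 39 left)
May 1 → June 1: 31 - 1 + 1 = 31 days (39 - 31 = 8 left)
June 1 + 8 = June 9, 2033

June 9, 2033


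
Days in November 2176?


Month: November (month 11)
November has 30 days

30 days


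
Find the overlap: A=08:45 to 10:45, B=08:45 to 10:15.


Meeting A: 525-645 (in minutes from midnight)
Meeting B: 525-615
Overlap start = max(525, 525) = 525
Overlap end = min(645, 615) = 615
Overlap = max(0, 615 - 525) = 90 min

90 minutes


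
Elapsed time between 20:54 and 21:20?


0h 26m

End time in minutes: 21×60 + 20 = 1280
Start time in minutes: 20×60 + 54 = 1254
Difference = 1280 - 1254 = 26 minutes
= 0 hours 26 minutes


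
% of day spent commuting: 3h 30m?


Time: 210 minutes
Day: 1440 minutes
Percentage = (210/1440) × 100 ≈ 14.6%

14.6%


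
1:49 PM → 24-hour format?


Input: 1:49 PM
PM: 1 + 12 = 13

13:49


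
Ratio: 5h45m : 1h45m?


23:7 (3.29)

Duration 1: 345 minutes
Duration 2: 105 minutes
Ratio = 345:105
GCD = 15
Simplified = 23:7
As a decimal: 23/7 ≈ 3.29


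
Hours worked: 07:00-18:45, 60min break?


10h 45m (645 minutes)

Total time = (18×60+45) - (7×60+0)
= 1125 - 420 = 705 min
Minus break: 705 - 60 = 645 min
= 10h 45m


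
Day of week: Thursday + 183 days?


Start: Thursday (index 3)
(3 + 183) mod 7
= 186 mod 7
= 4
Index 4 → Friday

Friday


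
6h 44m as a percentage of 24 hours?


Total minutes: 6×60 + 44 = 404
Day = 24×60 = 1440 minutes
Fraction = 404/1440 ≈ 0.2806
As a percentage: 404/1440 × 100 ≈ 28.06%

0.2806 (28.06%)


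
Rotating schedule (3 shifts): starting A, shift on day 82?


Shifts: A, B, C
Start: A (index 0)
Day 82: (0 + 82 - 1) mod 3
= 81 mod 3
= 0
Index 0 → shift A

Shift A


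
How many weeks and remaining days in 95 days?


13 weeks 4 days

Weeks: 95 ÷ 7 = 13 remainder 4


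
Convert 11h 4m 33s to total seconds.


39873 seconds

Hours: 11 × 3600 = 39600
Minutes: 4 × 60 = 240
Seconds: 33
Total = 39600 + 240 + 33 = 39873


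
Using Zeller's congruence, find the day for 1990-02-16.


Zeller's congruence:
q=16, m=14, k=89, j=19
h = (16 + ⌊13×15/5⌋ + 89 + ⌊89/4⌋ + ⌊19/4⌋ - 2×19) mod 7
= (16 + 39 + 89 + 22 + 4 - 38) mod 7
= 132 mod 7 = 6
h=6 → Friday

Friday


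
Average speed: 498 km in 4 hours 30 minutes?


Distance: 498 km
Time: 4h 30m = 270 min = 270/60 = 9/2 hours
Speed = 498 ÷ (9/2) = 498 × 2 / 9 = 996/9 ≈ 110.7 km/h

110.7 km/h


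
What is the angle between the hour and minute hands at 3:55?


Hour hand = 3×30 + 55×0.5 = 117.5°
Minute hand = 55×6 = 330°
Difference = |117.5 - 330| = 212.5°
Since > 180°: 360 - 212.5 = 147.5°

147.5°


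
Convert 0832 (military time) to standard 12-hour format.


Hour: 8
8 < 12 → AM

8:32 AM


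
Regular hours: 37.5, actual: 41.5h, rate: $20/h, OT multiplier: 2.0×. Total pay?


$910.00

Regular: 37.5h × $20 = $750.00
Overtime: 41.5 - 37.5 = 4.0h
OT pay: 4.0h × $20 × 2.0 = $160.00
Total = $750.00 + $160.00 = $910.00


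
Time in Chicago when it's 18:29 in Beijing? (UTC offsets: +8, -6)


04:29

Time difference = UTC-6 - UTC+8 = -14 hours
New hour = (18 -14) mod 24
= 4 mod 24 = 4
Minutes unchanged → 04:29


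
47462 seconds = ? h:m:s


13h 11m 2s

Hours: 47462 ÷ 3600 = 13 remainder 662
Minutes: 662 ÷ 60 = 11 remainder 2
Seconds: 2


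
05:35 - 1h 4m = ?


04:31

Start: 335 minutes from midnight
Subtract: 64 minutes
Remaining: 335 - 64 = 271
Hours: 4, Minutes: 31


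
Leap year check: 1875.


Rules: divisible by 4 AND (not by 100 OR by 400)
1875 ÷ 4 = 468 remainder 3 → not divisible by 4
Not divisible by 4 → not a leap year

No


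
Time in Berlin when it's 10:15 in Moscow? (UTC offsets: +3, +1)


08:15

Time difference = UTC+1 - UTC+3 = -2 hours
New hour = (10 -2) mod 24
= 8 mod 24 = 8
Minutes unchanged → 08:15


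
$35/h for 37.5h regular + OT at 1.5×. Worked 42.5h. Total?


Regular: 37.5h × $35 = $1312.50
Overtime: 42.5 - 37.5 = 5.0h
OT pay: 5.0h × $35 × 1.5 = $262.50
Total = $1312.50 + $262.50 = $1575.00

$1575.00


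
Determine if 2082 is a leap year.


No

Rules: divisible by 4 AND (not by 100 OR by 400)
2082 ÷ 4 = 520 remainder 2 → not divisible by 4
Not divisible by 4 → not a leap year


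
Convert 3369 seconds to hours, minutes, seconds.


0h 56m 9s

Hours: 3369 ÷ 3600 = 0 remainder 3369
Minutes: 3369 ÷ 60 = 56 remainder 9
Seconds: 9


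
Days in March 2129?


31 days

Month: March (month 3)
March has 31 days


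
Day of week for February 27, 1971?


Zeller's congruence:
q=27, m=14, k=70, j=19
h = (27 + ⌊13×15/5⌋ + 70 + ⌊70/4⌋ + ⌊19/4⌋ - 2×19) mod 7
= (27 + 39 + 70 + 17 + 4 - 38) mod 7
= 119 mod 7 = 0
h=0 → Saturday

Saturday


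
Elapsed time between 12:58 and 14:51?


End time in minutes: 14×60 + 51 = 891
Start time in minutes: 12×60 + 58 = 778
Difference = 891 - 778 = 113 minutes
= 1 hours 53 minutes

1h 53m


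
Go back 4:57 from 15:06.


10:09

Start: 906 minutes from midnight
Subtract: 297 minutes
Remaining: 906 - 297 = 609
Hours: 10, Minutes: 9


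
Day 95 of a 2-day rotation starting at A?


Shifts: A, B
Start: A (index 0)
Day 95: (0 + 95 - 1) mod 2
= 94 mod 2
= 0
Index 0 → shift A

Shift A


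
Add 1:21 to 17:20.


Start: 1040 minutes from midnight
Add: 81 minutes
Total: 1121 minutes
Hours: 1121 ÷ 60 = 18 remainder 41

18:41


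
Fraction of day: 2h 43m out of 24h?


Total minutes: 2×60 + 43 = 163
Day = 24×60 = 1440 minutes
Fraction = 163/1440 ≈ 0.1132
As a percentage: 163/1440 × 100 ≈ 11.32%

0.1132 (11.32%)


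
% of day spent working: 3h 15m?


Time: 195 minutes
Day: 1440 minutes
Percentage = (195/1440) × 100 ≈ 13.5%

13.5%


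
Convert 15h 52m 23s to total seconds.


Hours: 15 × 3600 = 54000
Minutes: 52 × 60 = 3120
Seconds: 23
Total = 54000 + 3120 + 23 = 57143

57143 seconds


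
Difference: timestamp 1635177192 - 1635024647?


152545 seconds (42.4 hours / 1.77 days)

Difference = 1635177192 - 1635024647 = 152545 seconds
In hours: 152545 / 3600 ≈ 42.4
In days: 152545 / 86400 ≈ 1.77


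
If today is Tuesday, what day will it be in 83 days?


Start: Tuesday (index 1)
(1 + 83) mod 7
= 84 mod 7
= 0
Index 0 → Monday

Monday


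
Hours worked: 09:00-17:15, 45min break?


Total time = (17×60+15) - (9×60+0)
= 1035 - 540 = 495 min
Minus break: 495 - 45 = 450 min
= 7h 30m

7h 30m (450 minutes)


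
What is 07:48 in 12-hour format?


Hour: 7
7 < 12 → AM

7:48 AM


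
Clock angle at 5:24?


Hour hand = 5×30 + 24×0.5 = 162.0°
Minute hand = 24×6 = 144°
Difference = |162.0 - 144| = 18.0°

18.0°


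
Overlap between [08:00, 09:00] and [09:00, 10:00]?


Meeting A: 480-540 (in minutes from midnight)
Meeting B: 540-600
Overlap start = max(480, 540) = 540
Overlap end = min(540, 600) = 540
Overlap = max(0, 540 - 540) = 0 min

0 minutes


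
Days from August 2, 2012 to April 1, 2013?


From August 2, 2012 to April 1, 2013
Rest of August 2012: 31 - 2 = 29
Full months: September 30, October 31, November 30, December 31, January 31, February 2013 28, March 31
Days into April 2013: 1
Total = 29 + 30 + 31 + 30 + 31 + 31 + 28 + 31 + 1 = 242 days

242 days


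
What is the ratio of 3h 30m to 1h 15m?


14:5 (2.80)

Duration 1: 210 minutes
Duration 2: 75 minutes
Ratio = 210:75
GCD = 15
Simplified = 14:5
As a decimal: 14/5 = 2.80


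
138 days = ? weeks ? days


19 weeks 5 days

Weeks: 138 ÷ 7 = 19 remainder 5


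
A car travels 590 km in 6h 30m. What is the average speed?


90.8 km/h

Distance: 590 km
Time: 6h 30m = 390 min = 390/60 = 13/2 hours
Speed = 590 ÷ (13/2) = 590 × 2 / 13 = 1180/13 ≈ 90.8 km/h


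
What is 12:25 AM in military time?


00:25

Input: 12:25 AM
12 AM → 00 (midnight)


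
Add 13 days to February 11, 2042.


Start: February 11, 2042
Add 13 days
February 11 + 13 = February 24, 2042

February 24, 2042


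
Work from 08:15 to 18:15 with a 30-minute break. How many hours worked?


9h 30m (570 minutes)

Total time = (18×60+15) - (8×60+15)
= 1095 - 495 = 600 min
Minus break: 600 - 30 = 570 min
= 9h 30m


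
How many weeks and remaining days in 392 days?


56 weeks 0 days

Weeks: 392 ÷ 7 = 56 remainder 0


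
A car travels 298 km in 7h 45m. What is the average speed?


38.5 km/h

Distance: 298 km
Time: 7h 45m = 465 min = 465/60 = 31/4 hours
Speed = 298 ÷ (31/4) = 298 × 4 / 31 = 1192/31 ≈ 38.5 km/h


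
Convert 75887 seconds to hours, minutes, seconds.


21h 4m 47s

Hours: 75887 ÷ 3600 = 21 remainder 287
Minutes: 287 ÷ 60 = 4 remainder 47
Seconds: 47


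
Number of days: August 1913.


Month: August (month 8)
August has 31 days

31 days


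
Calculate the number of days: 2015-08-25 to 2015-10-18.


From August 25, 2015 to October 18, 2015
Rest of August 2015: 31 - 25 = 6
Full months: September 30
Days into October 2015: 18
Total = 6 + 30 + 18 = 54 days

54 days


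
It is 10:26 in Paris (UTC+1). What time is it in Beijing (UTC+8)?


17:26

Time difference = UTC+8 - UTC+1 = +7 hours
New hour = (10 + 7) mod 24
= 17 mod 24 = 17
Minutes unchanged → 17:26


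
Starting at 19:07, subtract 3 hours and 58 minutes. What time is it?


15:09

Start: 1147 minutes from midnight
Subtract: 238 minutes
Remaining: 1147 - 238 = 909
Hours: 15, Minutes: 9


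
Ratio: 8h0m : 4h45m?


32:19 (1.68)

Duration 1: 480 minutes
Duration 2: 285 minutes
Ratio = 480:285
GCD = 15
Simplified = 32:19
As a decimal: 32/19 ≈ 1.68


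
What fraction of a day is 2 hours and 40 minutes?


0.1111 (11.11%)

Total minutes: 2×60 + 40 = 160
Day = 24×60 = 1440 minutes
Fraction = 160/1440 ≈ 0.1111
As a percentage: 160/1440 × 100 ≈ 11.11%


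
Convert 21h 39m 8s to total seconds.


Hours: 21 × 3600 = 75600
Minutes: 39 × 60 = 2340
Seconds: 8
Total = 75600 + 2340 + 8 = 77948

77948 seconds


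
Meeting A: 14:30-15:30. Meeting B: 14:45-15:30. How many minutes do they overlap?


45 minutes

Meeting A: 870-930 (in minutes from midnight)
Meeting B: 885-930
Overlap start = max(870, 885) = 885
Overlap end = min(930, 930) = 930
Overlap = max(0, 930 - 885) = 45 min


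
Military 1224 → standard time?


Hour: 12
12 → 12 PM (noon)

12:24 PM


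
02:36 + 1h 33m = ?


04:09

Start: 156 minutes from midnight
Add: 93 minutes
Total: 249 minutes
Hours: 249 ÷ 60 = 4 remainder 9


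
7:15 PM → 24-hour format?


Input: 7:15 PM
PM: 7 + 12 = 19

19:15


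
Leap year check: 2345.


No

Rules: divisible by 4 AND (not by 100 OR by 400)
2345 ÷ 4 = 586 remainder 1 → not divisible by 4
Not divisible by 4 → not a leap year


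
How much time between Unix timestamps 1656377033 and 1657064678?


Difference = 1657064678 - 1656377033 = 687645 seconds
In hours: 687645 / 3600 ≈ 191.0
In days: 687645 / 86400 ≈ 7.96

687645 seconds (191.0 hours / 7.96 days)


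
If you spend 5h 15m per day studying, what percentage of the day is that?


21.9%

Time: 315 minutes
Day: 1440 minutes
Percentage = (315/1440) × 100 ≈ 21.9%


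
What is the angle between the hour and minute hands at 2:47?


161.5°

Hour hand = 2×30 + 47×0.5 = 83.5°
Minute hand = 47×6 = 282°
Difference = |83.5 - 282| = 198.5°
Since > 180°: 360 - 198.5 = 161.5°


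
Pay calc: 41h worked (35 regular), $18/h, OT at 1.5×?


$792.00

Regular: 35h × $18 = $630.00
Overtime: 41 - 35 = 6h
OT pay: 6h × $18 × 1.5 = $162.00
Total = $630.00 + $162.00 = $792.00


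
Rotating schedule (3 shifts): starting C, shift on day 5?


Shifts: A, B, C
Start: C (index 2)
Day 5: (2 + 5 - 1) mod 3
= 6 mod 3
= 0
Index 0 → shift A

Shift A


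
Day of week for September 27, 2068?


Zeller's congruence:
q=27, m=9, k=68, j=20
h = (27 + ⌊13×10/5⌋ + 68 + ⌊68/4⌋ + ⌊20/4⌋ - 2×20) mod 7
= (27 + 26 + 68 + 17 + 5 - 40) mod 7
= 103 mod 7 = 5
h=5 → Thursday

Thursday


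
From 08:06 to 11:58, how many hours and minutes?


End time in minutes: 11×60 + 58 = 718
Start time in minutes: 8×60 + 6 = 486
Difference = 718 - 486 = 232 minutes
= 3 hours 52 minutes

3h 52m


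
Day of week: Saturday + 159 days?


Thursday

Start: Saturday (index 5)
(5 + 159) mod 7
= 164 mod 7
= 3
Index 3 → Thursday


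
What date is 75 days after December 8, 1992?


Start: December 8, 1992
Add 75 days
December 8 → January 1: 31 - 8 + 1 = 24 days (75 - 24 = 51 left)
January 1 → February 1: 31 - 1 + 1 = 31 days (51 - 31 = 20 left)
February 1 + 20 = February 21, 1993

February 21, 1993


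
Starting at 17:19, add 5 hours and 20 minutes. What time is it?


22:39

Start: 1039 minutes from midnight
Add: 320 minutes
Total: 1359 minutes
Hours: 1359 ÷ 60 = 22 remainder 39


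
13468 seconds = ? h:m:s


Hours: 13468 ÷ 3600 = 3 remainder 2668
Minutes: 2668 ÷ 60 = 44 remainder 28
Seconds: 28

3h 44m 28s


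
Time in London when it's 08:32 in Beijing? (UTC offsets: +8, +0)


Time difference = UTC+0 - UTC+8 = -8 hours
New hour = (8 -8) mod 24
= 0 mod 24 = 0
Minutes unchanged → 00:32

00:32


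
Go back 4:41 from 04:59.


Start: 299 minutes from midnight
Subtract: 281 minutes
Remaining: 299 - 281 = 18
Hours: 0, Minutes: 18

00:18


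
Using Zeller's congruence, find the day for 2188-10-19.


Sunday

Zeller's congruence:
q=19, m=10, k=88, j=21
h = (19 + ⌊13×11/5⌋ + 88 + ⌊88/4⌋ + ⌊21/4⌋ - 2×21) mod 7
= (19 + 28 + 88 + 22 + 5 - 42) mod 7
= 120 mod 7 = 1
h=1 → Sunday


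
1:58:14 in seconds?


Hours: 1 × 3600 = 3600
Minutes: 58 × 60 = 3480
Seconds: 14
Total = 3600 + 3480 + 14 = 7094

7094 seconds


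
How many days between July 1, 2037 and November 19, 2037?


141 days

From July 1, 2037 to November 19, 2037
Rest of July 2037: 31 - 1 = 30
Full months: August 31, September 30, October 31
Days into November 2037: 19
Total = 30 + 31 + 30 + 31 + 19 = 141 days


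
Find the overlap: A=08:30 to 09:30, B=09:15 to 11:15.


Meeting A: 510-570 (in minutes from midnight)
Meeting B: 555-675
Overlap start = max(510, 555) = 555
Overlap end = min(570, 675) = 570
Overlap = max(0, 570 - 555) = 15 min

15 minutes


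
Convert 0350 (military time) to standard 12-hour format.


Hour: 3
3 < 12 → AM

3:50 AM


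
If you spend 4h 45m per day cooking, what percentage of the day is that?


19.8%

Time: 285 minutes
Day: 1440 minutes
Percentage = (285/1440) × 100 ≈ 19.8%


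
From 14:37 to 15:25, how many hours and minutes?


0h 48m

End time in minutes: 15×60 + 25 = 925
Start time in minutes: 14×60 + 37 = 877
Difference = 925 - 877 = 48 minutes
= 0 hours 48 minutes


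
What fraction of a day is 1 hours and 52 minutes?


Total minutes: 1×60 + 52 = 112
Day = 24×60 = 1440 minutes
Fraction = 112/1440 ≈ 0.0778
As a percentage: 112/1440 × 100 ≈ 7.78%

0.0778 (7.78%)


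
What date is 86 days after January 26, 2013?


April 22, 2013

Start: January 26, 2013
Add 86 days
January 26 → February 1: 31 - 26 + 1 = 6 days (86 - 6 = 80 left)
February 1 → March 1: 28 - 1 + 1 = 28 days (80 - 28 = 52 left)
March 1 → April 1: 31 - 1 + 1 = 31 days (52 - 31 = 21 left)
April 1 + 21 = April 22, 2013


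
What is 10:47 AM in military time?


10:47

Input: 10:47 AM
AM hour stays: 10


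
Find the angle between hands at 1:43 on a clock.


153.5°

Hour hand = 1×30 + 43×0.5 = 51.5°
Minute hand = 43×6 = 258°
Difference = |51.5 - 258| = 206.5°
Since > 180°: 360 - 206.5 = 153.5°


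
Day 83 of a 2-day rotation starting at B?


Shifts: A, B
Start: B (index 1)
Day 83: (1 + 83 - 1) mod 2
= 83 mod 2
= 1
Index 1 → shift B

Shift B


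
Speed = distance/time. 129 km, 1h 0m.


129.0 km/h

Distance: 129 km
Time: 1 hours
Speed = 129 / 1 = 129.0 km/h


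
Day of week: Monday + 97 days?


Start: Monday (index 0)
(0 + 97) mod 7
= 97 mod 7
= 6
Index 6 → Sunday

Sunday


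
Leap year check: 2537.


No

Rules: divisible by 4 AND (not by 100 OR by 400)
2537 ÷ 4 = 634 remainder 1 → not divisible by 4
Not divisible by 4 → not a leap year


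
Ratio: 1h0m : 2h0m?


1:2 (0.50)

Duration 1: 60 minutes
Duration 2: 120 minutes
Ratio = 60:120
GCD = 60
Simplified = 1:2
As a decimal: 1/2 = 0.50


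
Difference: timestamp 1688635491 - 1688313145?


322346 seconds (89.5 hours / 3.73 days)

Difference = 1688635491 - 1688313145 = 322346 seconds
In hours: 322346 / 3600 ≈ 89.5
In days: 322346 / 86400 ≈ 3.73


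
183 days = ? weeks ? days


26 weeks 1 days

Weeks: 183 ÷ 7 = 26 remainder 1


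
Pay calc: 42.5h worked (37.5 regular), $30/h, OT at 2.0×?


Regular: 37.5h × $30 = $1125.00
Overtime: 42.5 - 37.5 = 5.0h
OT pay: 5.0h × $30 × 2.0 = $300.00
Total = $1125.00 + $300.00 = $1425.00

$1425.00


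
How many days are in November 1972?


Month: November (month 11)
November has 30 days

30 days


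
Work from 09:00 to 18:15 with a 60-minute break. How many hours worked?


Total time = (18×60+15) - (9×60+0)
= 1095 - 540 = 555 min
Minus break: 555 - 60 = 495 min
= 8h 15m

8h 15m (495 minutes)


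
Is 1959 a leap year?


No

Rules: divisible by 4 AND (not by 100 OR by 400)
1959 ÷ 4 = 489 remainder 3 → not divisible by 4
Not divisible by 4 → not a leap year


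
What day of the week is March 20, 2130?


Monday

Zeller's congruence:
q=20, m=3, k=30, j=21
h = (20 + ⌊13×4/5⌋ + 30 + ⌊30/4⌋ + ⌊21/4⌋ - 2×21) mod 7
= (20 + 10 + 30 + 7 + 5 - 42) mod 7
= 30 mod 7 = 2
h=2 → Monday


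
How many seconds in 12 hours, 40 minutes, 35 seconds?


Hours: 12 × 3600 = 43200
Minutes: 40 × 60 = 2400
Seconds: 35
Total = 43200 + 2400 + 35 = 45635

45635 seconds


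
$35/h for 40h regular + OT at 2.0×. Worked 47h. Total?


Regular: 40h × $35 = $1400.00
Overtime: 47 - 40 = 7h
OT pay: 7h × $35 × 2.0 = $490.00
Total = $1400.00 + $490.00 = $1890.00

$1890.00


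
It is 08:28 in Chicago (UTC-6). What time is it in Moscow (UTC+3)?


Time difference = UTC+3 - UTC-6 = +9 hours
New hour = (8 + 9) mod 24
= 17 mod 24 = 17
Minutes unchanged → 17:28

17:28


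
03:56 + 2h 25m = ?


Start: 236 minutes from midnight
Add: 145 minutes
Total: 381 minutes
Hours: 381 ÷ 60 = 6 remainder 21

06:21


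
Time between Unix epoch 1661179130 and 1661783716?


Difference = 1661783716 - 1661179130 = 604586 seconds
In hours: 604586 / 3600 ≈ 167.9
In days: 604586 / 86400 ≈ 7.00

604586 seconds (167.9 hours / 7.00 days)


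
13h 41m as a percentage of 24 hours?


0.5701 (57.01%)

Total minutes: 13×60 + 41 = 821
Day = 24×60 = 1440 minutes
Fraction = 821/1440 ≈ 0.5701
As a percentage: 821/1440 × 100 ≈ 57.01%


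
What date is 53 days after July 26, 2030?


Start: July 26, 2030
Add 53 days
July 26 → August 1: 31 - 26 + 1 = 6 days (53 - 6 = 47 left)
August 1 → September 1: 31 - 1 + 1 = 31 days (47 - 31 = 16 left)
September 1 + 16 = September 17, 2030

September 17, 2030


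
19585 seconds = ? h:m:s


5h 26m 25s

Hours: 19585 ÷ 3600 = 5 remainder 1585
Minutes: 1585 ÷ 60 = 26 remainder 25
Seconds: 25


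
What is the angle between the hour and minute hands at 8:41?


14.5°

Hour hand = 8×30 + 41×0.5 = 260.5°
Minute hand = 41×6 = 246°
Difference = |260.5 - 246| = 14.5°


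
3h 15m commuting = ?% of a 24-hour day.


Time: 195 minutes
Day: 1440 minutes
Percentage = (195/1440) × 100 ≈ 13.5%

13.5%


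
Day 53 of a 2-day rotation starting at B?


Shift B

Shifts: A, B
Start: B (index 1)
Day 53: (1 + 53 - 1) mod 2
= 53 mod 2
= 1
Index 1 → shift B


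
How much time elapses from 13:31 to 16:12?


End time in minutes: 16×60 + 12 = 972
Start time in minutes: 13×60 + 31 = 811
Difference = 972 - 811 = 161 minutes
= 2 hours 41 minutes

2h 41m


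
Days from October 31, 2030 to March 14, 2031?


From October 31, 2030 to March 14, 2031
Rest of October 2030: 31 - 31 = 0
Full months: November 30, December 31, January 31, February 2031 28
Days into March 2031: 14
Total = 0 + 30 + 31 + 31 + 28 + 14 = 134 days

134 days


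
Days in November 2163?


Month: November (month 11)
November has 30 days

30 days


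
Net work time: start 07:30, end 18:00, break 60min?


Total time = (18×60+0) - (7×60+30)
= 1080 - 450 = 630 min
Minus break: 630 - 60 = 570 min
= 9h 30m

9h 30m (570 minutes)


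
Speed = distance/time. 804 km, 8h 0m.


Distance: 804 km
Time: 8 hours
Speed = 804 / 8 = 100.5 km/h

100.5 km/h


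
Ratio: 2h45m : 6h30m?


Duration 1: 165 minutes
Duration 2: 390 minutes
Ratio = 165:390
GCD = 15
Simplified = 11:26
As a decimal: 11/26 ≈ 0.42

11:26 (0.42)


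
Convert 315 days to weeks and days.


45 weeks 0 days

Weeks: 315 ÷ 7 = 45 remainder 0
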